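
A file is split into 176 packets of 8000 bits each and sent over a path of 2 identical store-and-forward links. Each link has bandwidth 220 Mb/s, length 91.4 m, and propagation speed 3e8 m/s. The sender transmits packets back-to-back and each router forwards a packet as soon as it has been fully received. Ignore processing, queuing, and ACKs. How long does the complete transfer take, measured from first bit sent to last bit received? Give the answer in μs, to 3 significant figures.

Per-hop transmission t_tx = L/R = 8000/220000000 = 36.3636 μs.
Per-hop propagation t_prop = 91.4/300000000 = 0.304667 μs.
Pipeline fill: first packet needs 2·t_tx to clear all hops; remaining 175 packets each add one t_tx.
Total = (2+176-1)·t_tx + 2·t_prop = 177·36.3636 + 2·0.304667 = 6440 μs.

6440 μs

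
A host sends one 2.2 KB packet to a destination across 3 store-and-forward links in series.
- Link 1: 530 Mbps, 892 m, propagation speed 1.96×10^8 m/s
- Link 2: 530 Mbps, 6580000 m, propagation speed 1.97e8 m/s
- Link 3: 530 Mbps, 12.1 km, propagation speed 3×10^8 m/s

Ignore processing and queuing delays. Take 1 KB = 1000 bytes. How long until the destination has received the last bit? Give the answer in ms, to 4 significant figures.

L = 17600 bits.
Transmission delay per hop = L/R = 17600/530000000 = 0.0332075 ms; 3 hops → 0.0996226 ms.
Propagation delays (d/s per hop): 0.00455102, 33.401, 0.0403333 ms; sum = 33.4459 ms.
End-to-end = 33.55 ms.

33.55 ms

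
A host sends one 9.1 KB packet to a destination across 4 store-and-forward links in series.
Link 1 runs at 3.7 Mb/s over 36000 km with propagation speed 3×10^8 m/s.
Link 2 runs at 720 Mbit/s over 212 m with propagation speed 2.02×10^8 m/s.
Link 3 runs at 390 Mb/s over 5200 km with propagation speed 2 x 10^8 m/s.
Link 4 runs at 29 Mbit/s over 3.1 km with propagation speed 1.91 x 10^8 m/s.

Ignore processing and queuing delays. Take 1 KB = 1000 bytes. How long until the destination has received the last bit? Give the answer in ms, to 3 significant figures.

L = 72800 bits.
Transmission delays (L/R per hop): 19.6757, 0.101111, 0.186667, 2.51034 ms; sum = 22.4738 ms.
Propagation delays (d/s per hop): 120, 0.0010495, 26, 0.0162304 ms; sum = 146.017 ms.
End-to-end = 168 ms.

168 ms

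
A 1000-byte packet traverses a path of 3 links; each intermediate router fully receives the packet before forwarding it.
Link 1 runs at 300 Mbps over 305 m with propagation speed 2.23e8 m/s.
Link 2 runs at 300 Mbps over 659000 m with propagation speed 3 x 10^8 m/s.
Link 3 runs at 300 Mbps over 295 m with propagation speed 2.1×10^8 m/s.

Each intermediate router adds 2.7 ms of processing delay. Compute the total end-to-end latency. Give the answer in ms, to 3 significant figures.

L = 1000 × 8 = 8000 bits.
Transmission delay per hop = L/R = 8000/300000000 = 0.0266667 ms; 3 hops → 0.08 ms.
Propagation delays (d/s per hop): 0.00136771, 2.19667, 0.00140476 ms; sum = 2.19944 ms.
Processing at 2 router(s): 2 × 2.7 ms = 5.4 ms.
End-to-end = 7.68 ms.

7.68 ms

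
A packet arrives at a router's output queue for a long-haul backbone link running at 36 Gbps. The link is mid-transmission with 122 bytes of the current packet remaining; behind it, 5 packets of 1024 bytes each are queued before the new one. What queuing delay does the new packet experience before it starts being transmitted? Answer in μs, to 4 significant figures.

Each queued packet: L/R = 8192/36000000000 = 0.227556 μs.
5 queued → 1.13778 μs.
Plus remaining 976 bits of current packet: 0.0271111 μs.
Queuing delay = 1.165 μs.

1.165 μs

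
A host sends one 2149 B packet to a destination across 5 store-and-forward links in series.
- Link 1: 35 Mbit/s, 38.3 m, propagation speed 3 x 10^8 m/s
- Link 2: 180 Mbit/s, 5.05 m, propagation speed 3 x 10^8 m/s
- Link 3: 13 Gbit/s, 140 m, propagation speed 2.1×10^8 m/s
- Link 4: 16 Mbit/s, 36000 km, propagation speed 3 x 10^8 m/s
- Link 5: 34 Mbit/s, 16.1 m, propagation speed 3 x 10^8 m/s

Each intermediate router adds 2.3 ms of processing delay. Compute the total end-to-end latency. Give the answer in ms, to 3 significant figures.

131 ms

L = 2149 × 8 = 17192 bits.
Transmission delays (L/R per hop): 0.4912, 0.0955111, 0.00132246, 1.0745, 0.505647 ms; sum = 2.16818 ms.
Propagation delays (d/s per hop): 0.000127667, 1.68333e-05, 0.000666667, 120, 5.36667e-05 ms; sum = 120.001 ms.
Processing at 4 router(s): 4 × 2.3 ms = 9.2 ms.
End-to-end = 131 ms.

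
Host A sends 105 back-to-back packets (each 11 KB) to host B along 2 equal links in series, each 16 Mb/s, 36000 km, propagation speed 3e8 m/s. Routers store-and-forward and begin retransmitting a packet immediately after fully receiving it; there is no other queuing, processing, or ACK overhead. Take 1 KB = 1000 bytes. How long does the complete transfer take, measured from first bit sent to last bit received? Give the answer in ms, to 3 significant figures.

Per-hop transmission t_tx = L/R = 88000/16000000 = 5.5 ms.
Per-hop propagation t_prop = 36000000/300000000 = 120 ms.
Pipeline fill: first packet needs 2·t_tx to clear all hops; remaining 104 packets each add one t_tx.
Total = (2+105-1)·t_tx + 2·t_prop = 106·5.5 + 2·120 = 823 ms.

823 ms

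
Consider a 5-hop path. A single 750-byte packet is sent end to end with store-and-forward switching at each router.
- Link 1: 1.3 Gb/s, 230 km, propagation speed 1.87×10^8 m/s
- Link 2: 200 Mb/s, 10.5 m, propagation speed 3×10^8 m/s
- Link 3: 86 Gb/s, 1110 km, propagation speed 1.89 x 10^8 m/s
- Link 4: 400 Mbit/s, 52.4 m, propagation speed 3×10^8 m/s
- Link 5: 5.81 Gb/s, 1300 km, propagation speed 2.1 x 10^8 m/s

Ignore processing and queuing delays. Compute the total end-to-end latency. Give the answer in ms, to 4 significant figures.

L = 750 × 8 = 6000 bits.
Transmission delays (L/R per hop): 0.00461538, 0.03, 6.97674e-05, 0.015, 0.0010327 ms; sum = 0.0507179 ms.
Propagation delays (d/s per hop): 1.22995, 3.5e-05, 5.87302, 0.000174667, 6.19048 ms; sum = 13.2936 ms.
End-to-end = 13.34 ms.

13.34 ms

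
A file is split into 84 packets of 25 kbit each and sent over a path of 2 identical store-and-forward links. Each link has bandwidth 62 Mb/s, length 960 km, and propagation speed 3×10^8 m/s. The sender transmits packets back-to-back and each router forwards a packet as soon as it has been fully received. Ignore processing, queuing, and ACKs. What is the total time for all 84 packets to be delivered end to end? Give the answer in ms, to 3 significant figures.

40.7 ms

Per-hop transmission t_tx = L/R = 25000/62000000 = 0.403226 ms.
Per-hop propagation t_prop = 960000/300000000 = 3.2 ms.
Pipeline fill: first packet needs 2·t_tx to clear all hops; remaining 83 packets each add one t_tx.
Total = (2+84-1)·t_tx + 2·t_prop = 85·0.403226 + 2·3.2 = 40.7 ms.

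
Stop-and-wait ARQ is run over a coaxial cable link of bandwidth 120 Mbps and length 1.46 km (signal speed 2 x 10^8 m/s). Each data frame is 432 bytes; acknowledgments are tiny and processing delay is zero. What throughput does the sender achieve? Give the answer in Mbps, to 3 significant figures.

79.6 Mbps

t_tx = L/R = 3456/120000000 = 2.88e-05 s.
t_prop = 1460/200000000 = 7.3e-06 s; RTT = 1.46e-05 s.
Cycle = t_tx + RTT = 4.34e-05 s.
Throughput = L / cycle = 3456 / 4.34e-05 = 79.6 Mbps.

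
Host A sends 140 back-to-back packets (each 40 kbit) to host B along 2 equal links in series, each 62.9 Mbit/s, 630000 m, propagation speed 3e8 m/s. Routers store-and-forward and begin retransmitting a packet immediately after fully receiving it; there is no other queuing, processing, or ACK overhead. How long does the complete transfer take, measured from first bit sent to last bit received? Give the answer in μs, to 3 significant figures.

Per-hop transmission t_tx = L/R = 40000/62900000 = 635.93 μs.
Per-hop propagation t_prop = 630000/300000000 = 2100 μs.
Pipeline fill: first packet needs 2·t_tx to clear all hops; remaining 139 packets each add one t_tx.
Total = (2+140-1)·t_tx + 2·t_prop = 141·635.93 + 2·2100 = 93900 μs.

93900 μs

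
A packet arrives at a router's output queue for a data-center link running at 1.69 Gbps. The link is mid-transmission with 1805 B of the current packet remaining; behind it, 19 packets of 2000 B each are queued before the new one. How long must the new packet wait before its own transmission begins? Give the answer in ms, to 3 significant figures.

Each queued packet: L/R = 16000/1690000000 = 0.00946746 ms.
19 queued → 0.179882 ms.
Plus remaining 14440 bits of current packet: 0.00854438 ms.
Queuing delay = 0.188 ms.

0.188 ms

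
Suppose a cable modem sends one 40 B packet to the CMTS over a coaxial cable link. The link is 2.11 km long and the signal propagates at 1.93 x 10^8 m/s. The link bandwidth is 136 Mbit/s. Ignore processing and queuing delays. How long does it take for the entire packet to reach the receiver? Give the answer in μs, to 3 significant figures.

13.3 μs

L = 40 × 8 = 320 bits.
Transmission delay = L/R = 320 / 136000000 = 2.35294 μs.
Propagation delay = d/s = 2110 m / 193000000 m/s = 10.9326 μs.
Total = 13.3 μs.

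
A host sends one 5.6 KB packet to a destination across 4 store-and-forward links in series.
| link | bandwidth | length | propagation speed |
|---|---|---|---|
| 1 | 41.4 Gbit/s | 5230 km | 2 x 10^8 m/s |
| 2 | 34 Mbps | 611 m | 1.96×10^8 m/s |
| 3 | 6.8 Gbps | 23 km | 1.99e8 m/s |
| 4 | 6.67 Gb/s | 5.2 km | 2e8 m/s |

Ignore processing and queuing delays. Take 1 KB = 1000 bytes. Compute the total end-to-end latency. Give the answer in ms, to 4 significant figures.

27.63 ms

L = 44800 bits.
Transmission delays (L/R per hop): 0.00108213, 1.31765, 0.00658824, 0.00671664 ms; sum = 1.33203 ms.
Propagation delays (d/s per hop): 26.15, 0.00311735, 0.115578, 0.026 ms; sum = 26.2947 ms.
End-to-end = 27.63 ms.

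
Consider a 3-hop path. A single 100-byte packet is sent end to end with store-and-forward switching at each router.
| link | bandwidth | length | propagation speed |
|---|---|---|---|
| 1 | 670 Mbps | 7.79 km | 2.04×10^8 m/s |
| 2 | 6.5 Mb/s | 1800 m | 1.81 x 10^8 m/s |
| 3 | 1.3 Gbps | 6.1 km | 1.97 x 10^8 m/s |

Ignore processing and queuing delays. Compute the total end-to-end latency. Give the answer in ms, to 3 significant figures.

0.204 ms

L = 100 × 8 = 800 bits.
Transmission delays (L/R per hop): 0.00119403, 0.123077, 0.000615385 ms; sum = 0.124886 ms.
Propagation delays (d/s per hop): 0.0381863, 0.00994475, 0.0309645 ms; sum = 0.0790955 ms.
End-to-end = 0.204 ms.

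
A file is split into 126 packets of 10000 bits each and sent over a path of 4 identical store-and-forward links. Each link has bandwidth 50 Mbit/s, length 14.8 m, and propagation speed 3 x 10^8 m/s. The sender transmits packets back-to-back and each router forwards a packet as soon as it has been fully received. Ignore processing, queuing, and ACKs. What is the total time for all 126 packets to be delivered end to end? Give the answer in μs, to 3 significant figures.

25800 μs

Per-hop transmission t_tx = L/R = 10000/50000000 = 200 μs.
Per-hop propagation t_prop = 14.8/300000000 = 0.0493333 μs.
Pipeline fill: first packet needs 4·t_tx to clear all hops; remaining 125 packets each add one t_tx.
Total = (4+126-1)·t_tx + 4·t_prop = 129·200 + 4·0.0493333 = 25800 μs.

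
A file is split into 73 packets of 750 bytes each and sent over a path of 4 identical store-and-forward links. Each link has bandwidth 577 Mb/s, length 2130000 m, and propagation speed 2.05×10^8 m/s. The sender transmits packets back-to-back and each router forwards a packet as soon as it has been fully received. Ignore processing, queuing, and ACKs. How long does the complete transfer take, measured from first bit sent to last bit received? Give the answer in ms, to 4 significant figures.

42.35 ms

Per-hop transmission t_tx = L/R = 6000/577000000 = 0.0103986 ms.
Per-hop propagation t_prop = 2130000/2.05e+08 = 10.3902 ms.
Pipeline fill: first packet needs 4·t_tx to clear all hops; remaining 72 packets each add one t_tx.
Total = (4+73-1)·t_tx + 4·t_prop = 76·0.0103986 + 4·10.3902 = 42.35 ms.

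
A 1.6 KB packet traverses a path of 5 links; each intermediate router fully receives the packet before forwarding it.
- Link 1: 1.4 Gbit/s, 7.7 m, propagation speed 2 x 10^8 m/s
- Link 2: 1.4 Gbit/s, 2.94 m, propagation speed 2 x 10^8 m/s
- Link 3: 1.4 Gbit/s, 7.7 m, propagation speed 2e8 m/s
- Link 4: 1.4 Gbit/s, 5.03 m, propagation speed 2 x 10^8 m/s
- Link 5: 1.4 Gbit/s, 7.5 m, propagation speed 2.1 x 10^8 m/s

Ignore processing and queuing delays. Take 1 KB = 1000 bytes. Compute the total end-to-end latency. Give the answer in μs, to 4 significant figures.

L = 12800 bits.
Transmission delay per hop = L/R = 12800/1400000000 = 9.14286 μs; 5 hops → 45.7143 μs.
Propagation delays (d/s per hop): 0.0385, 0.0147, 0.0385, 0.02515, 0.0357143 μs; sum = 0.152564 μs.
End-to-end = 45.87 μs.

45.87 μs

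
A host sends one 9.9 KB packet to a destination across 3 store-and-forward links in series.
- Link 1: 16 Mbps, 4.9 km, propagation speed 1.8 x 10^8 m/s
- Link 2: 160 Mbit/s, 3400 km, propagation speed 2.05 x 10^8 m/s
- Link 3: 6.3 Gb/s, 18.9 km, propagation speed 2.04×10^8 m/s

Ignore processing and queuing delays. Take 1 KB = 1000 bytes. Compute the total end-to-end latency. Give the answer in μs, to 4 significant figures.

22160 μs

L = 79200 bits.
Transmission delays (L/R per hop): 4950, 495, 12.5714 μs; sum = 5457.57 μs.
Propagation delays (d/s per hop): 27.2222, 16585.4, 92.6471 μs; sum = 16705.2 μs.
End-to-end = 22160 μs.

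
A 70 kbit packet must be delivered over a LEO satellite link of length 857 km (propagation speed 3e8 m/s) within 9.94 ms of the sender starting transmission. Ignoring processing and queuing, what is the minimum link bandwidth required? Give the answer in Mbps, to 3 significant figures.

Propagation delay = 857000 / 300000000 = 2.85667 ms.
Transmission budget = 9.94 − 2.85667 = 7.08333 ms.
R ≥ L / t_tx = 70000 bits / 0.00708333 s = 9.88 Mbps.

9.88 Mbps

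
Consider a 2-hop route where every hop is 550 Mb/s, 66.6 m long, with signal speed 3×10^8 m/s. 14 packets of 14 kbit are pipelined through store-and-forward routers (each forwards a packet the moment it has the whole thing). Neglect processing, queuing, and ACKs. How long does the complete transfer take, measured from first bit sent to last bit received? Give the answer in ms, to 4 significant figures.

0.3823 ms

Per-hop transmission t_tx = L/R = 14000/550000000 = 0.0254545 ms.
Per-hop propagation t_prop = 66.6/300000000 = 0.000222 ms.
Pipeline fill: first packet needs 2·t_tx to clear all hops; remaining 13 packets each add one t_tx.
Total = (2+14-1)·t_tx + 2·t_prop = 15·0.0254545 + 2·0.000222 = 0.3823 ms.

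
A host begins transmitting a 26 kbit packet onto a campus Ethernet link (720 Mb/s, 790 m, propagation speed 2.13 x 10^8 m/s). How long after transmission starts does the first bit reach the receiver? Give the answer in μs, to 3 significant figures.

3.71 μs

First bit experiences only propagation delay: d/s = 790/213000000 = 3.71 μs.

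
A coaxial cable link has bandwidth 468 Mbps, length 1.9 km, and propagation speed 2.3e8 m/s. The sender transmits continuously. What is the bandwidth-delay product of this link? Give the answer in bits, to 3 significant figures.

3870 bits

Propagation delay = 1900 / 2.3e+08 = 8.26087e-06 s.
BDP = R × t_prop = 468000000 × 8.26087e-06 = 3866.09 bits.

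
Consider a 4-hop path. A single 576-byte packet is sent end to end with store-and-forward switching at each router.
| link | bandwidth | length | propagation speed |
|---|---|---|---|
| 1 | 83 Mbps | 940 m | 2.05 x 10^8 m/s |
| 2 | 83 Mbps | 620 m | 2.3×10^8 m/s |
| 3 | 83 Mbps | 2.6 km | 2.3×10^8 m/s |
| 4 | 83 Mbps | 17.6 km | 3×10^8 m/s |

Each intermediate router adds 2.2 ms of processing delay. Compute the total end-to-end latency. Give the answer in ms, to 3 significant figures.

6.90 ms

L = 576 × 8 = 4608 bits.
Transmission delay per hop = L/R = 4608/83000000 = 0.0555181 ms; 4 hops → 0.222072 ms.
Propagation delays (d/s per hop): 0.00458537, 0.00269565, 0.0113043, 0.0586667 ms; sum = 0.077252 ms.
Processing at 3 router(s): 3 × 2.2 ms = 6.6 ms.
End-to-end = 6.90 ms.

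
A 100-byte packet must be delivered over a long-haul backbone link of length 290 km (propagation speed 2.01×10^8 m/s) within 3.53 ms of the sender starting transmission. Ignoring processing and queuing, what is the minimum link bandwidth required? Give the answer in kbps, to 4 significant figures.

L = 800 bits.
Propagation delay = 290000 / 2.01e+08 = 1.44279 ms.
Transmission budget = 3.53 − 1.44279 = 2.08721 ms.
R ≥ L / t_tx = 800 bits / 0.00208721 s = 383.3 kbps.

383.3 kbps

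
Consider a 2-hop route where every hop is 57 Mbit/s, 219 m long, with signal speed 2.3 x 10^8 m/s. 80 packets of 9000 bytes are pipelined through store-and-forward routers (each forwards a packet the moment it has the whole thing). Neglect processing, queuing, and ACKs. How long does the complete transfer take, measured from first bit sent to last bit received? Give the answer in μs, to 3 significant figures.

Per-hop transmission t_tx = L/R = 72000/57000000 = 1263.16 μs.
Per-hop propagation t_prop = 219/2.3e+08 = 0.952174 μs.
Pipeline fill: first packet needs 2·t_tx to clear all hops; remaining 79 packets each add one t_tx.
Total = (2+80-1)·t_tx + 2·t_prop = 81·1263.16 + 2·0.952174 = 102000 μs.

102000 μs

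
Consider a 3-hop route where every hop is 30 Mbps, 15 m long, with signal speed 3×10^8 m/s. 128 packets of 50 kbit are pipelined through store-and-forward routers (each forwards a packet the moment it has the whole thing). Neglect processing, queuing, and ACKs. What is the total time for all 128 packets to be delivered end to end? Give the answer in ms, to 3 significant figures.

Per-hop transmission t_tx = L/R = 50000/30000000 = 1.66667 ms.
Per-hop propagation t_prop = 15/300000000 = 5e-05 ms.
Pipeline fill: first packet needs 3·t_tx to clear all hops; remaining 127 packets each add one t_tx.
Total = (3+128-1)·t_tx + 3·t_prop = 130·1.66667 + 3·5e-05 = 217 ms.

217 ms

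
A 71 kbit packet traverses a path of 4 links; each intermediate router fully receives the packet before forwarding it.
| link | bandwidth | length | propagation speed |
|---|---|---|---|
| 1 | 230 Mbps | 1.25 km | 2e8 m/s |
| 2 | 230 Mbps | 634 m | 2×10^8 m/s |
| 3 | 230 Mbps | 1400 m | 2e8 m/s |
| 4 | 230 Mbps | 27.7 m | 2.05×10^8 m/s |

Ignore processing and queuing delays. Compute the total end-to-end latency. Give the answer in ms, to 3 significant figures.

L = 71000 bits.
Transmission delay per hop = L/R = 71000/230000000 = 0.308696 ms; 4 hops → 1.23478 ms.
Propagation delays (d/s per hop): 0.00625, 0.00317, 0.007, 0.000135122 ms; sum = 0.0165551 ms.
End-to-end = 1.25 ms.

1.25 ms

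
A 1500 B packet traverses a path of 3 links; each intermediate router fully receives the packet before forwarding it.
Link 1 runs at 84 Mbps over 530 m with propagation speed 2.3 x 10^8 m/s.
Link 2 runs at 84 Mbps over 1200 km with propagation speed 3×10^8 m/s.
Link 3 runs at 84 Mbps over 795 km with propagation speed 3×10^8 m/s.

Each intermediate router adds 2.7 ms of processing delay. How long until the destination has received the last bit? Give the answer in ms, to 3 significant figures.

L = 1500 × 8 = 12000 bits.
Transmission delay per hop = L/R = 12000/84000000 = 0.142857 ms; 3 hops → 0.428571 ms.
Propagation delays (d/s per hop): 0.00230435, 4, 2.65 ms; sum = 6.6523 ms.
Processing at 2 router(s): 2 × 2.7 ms = 5.4 ms.
End-to-end = 12.5 ms.

12.5 ms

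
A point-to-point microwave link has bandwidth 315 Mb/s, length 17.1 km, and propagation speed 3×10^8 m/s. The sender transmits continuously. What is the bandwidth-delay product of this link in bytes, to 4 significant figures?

2244 bytes

Propagation delay = 17100 / 300000000 = 5.7e-05 s.
BDP = R × t_prop = 315000000 × 5.7e-05 = 17955 bits.
In bytes: 17955/8 = 2244 bytes.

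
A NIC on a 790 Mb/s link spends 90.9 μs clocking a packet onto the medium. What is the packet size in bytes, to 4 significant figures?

8976 bytes

L = R × t_tx = 790000000 b/s × 9.09e-05 s = 71811 bits.
In bytes: 71811 / 8 = 8976 bytes.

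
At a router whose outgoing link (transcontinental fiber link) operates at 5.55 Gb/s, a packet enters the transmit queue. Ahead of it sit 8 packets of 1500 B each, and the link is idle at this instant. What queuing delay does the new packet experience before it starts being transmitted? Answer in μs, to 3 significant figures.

Each queued packet: L/R = 12000/5550000000 = 2.16216 μs.
8 queued → 17.2973 μs.
Queuing delay = 17.3 μs.

17.3 μs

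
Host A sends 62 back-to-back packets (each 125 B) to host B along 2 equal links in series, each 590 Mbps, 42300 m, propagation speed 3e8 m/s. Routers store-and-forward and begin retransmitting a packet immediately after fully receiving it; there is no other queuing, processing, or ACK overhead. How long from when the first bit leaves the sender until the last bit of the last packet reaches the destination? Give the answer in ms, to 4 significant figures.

Per-hop transmission t_tx = L/R = 1000/590000000 = 0.00169492 ms.
Per-hop propagation t_prop = 42300/300000000 = 0.141 ms.
Pipeline fill: first packet needs 2·t_tx to clear all hops; remaining 61 packets each add one t_tx.
Total = (2+62-1)·t_tx + 2·t_prop = 63·0.00169492 + 2·0.141 = 0.3888 ms.

0.3888 ms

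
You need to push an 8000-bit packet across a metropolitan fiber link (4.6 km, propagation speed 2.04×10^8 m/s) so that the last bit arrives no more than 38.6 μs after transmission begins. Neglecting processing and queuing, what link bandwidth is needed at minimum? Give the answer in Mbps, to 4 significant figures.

Propagation delay = 4600 / 204000000 = 22.549 μs.
Transmission budget = 38.6 − 22.549 = 16.051 μs.
R ≥ L / t_tx = 8000 bits / 1.6051e-05 s = 498.4 Mbps.

498.4 Mbps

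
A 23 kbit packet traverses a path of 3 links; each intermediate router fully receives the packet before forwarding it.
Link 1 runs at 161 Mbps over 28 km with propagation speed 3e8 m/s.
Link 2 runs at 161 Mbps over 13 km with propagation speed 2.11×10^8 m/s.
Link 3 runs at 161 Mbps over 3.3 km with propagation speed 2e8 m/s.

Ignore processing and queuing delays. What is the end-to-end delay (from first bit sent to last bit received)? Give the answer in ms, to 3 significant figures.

L = 23000 bits.
Transmission delay per hop = L/R = 23000/161000000 = 0.142857 ms; 3 hops → 0.428571 ms.
Propagation delays (d/s per hop): 0.0933333, 0.0616114, 0.0165 ms; sum = 0.171445 ms.
End-to-end = 0.600 ms.

0.600 ms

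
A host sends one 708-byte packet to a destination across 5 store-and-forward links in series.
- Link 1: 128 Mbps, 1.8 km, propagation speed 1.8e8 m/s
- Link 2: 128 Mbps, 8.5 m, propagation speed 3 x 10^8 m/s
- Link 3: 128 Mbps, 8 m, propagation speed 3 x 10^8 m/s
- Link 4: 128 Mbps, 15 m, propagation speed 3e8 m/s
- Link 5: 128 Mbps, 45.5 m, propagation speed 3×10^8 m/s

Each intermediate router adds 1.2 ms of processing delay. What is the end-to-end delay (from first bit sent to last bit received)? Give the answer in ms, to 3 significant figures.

5.03 ms

L = 708 × 8 = 5664 bits.
Transmission delay per hop = L/R = 5664/128000000 = 0.04425 ms; 5 hops → 0.22125 ms.
Propagation delays (d/s per hop): 0.01, 2.83333e-05, 2.66667e-05, 5e-05, 0.000151667 ms; sum = 0.0102567 ms.
Processing at 4 router(s): 4 × 1.2 ms = 4.8 ms.
End-to-end = 5.03 ms.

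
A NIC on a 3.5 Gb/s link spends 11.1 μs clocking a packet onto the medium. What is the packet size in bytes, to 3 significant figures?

L = R × t_tx = 3500000000 b/s × 1.11e-05 s = 38850 bits.
In bytes: 38850 / 8 = 4860 bytes.

4860 bytes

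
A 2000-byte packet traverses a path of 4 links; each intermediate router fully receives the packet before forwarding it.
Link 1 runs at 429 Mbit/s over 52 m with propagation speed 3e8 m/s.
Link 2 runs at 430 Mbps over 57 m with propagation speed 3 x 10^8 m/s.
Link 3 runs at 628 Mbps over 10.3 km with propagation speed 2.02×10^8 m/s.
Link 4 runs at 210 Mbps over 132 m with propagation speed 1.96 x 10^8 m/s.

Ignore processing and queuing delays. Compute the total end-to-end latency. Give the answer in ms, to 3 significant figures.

0.228 ms

L = 2000 × 8 = 16000 bits.
Transmission delays (L/R per hop): 0.037296, 0.0372093, 0.0254777, 0.0761905 ms; sum = 0.176174 ms.
Propagation delays (d/s per hop): 0.000173333, 0.00019, 0.0509901, 0.000673469 ms; sum = 0.0520269 ms.
End-to-end = 0.228 ms.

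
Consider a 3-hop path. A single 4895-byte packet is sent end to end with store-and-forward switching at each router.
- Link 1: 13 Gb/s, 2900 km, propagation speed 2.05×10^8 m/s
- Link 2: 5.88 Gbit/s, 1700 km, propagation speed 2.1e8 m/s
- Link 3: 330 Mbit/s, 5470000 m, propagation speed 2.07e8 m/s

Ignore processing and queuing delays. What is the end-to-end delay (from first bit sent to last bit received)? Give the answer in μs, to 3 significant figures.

L = 4895 × 8 = 39160 bits.
Transmission delays (L/R per hop): 3.01231, 6.65986, 118.667 μs; sum = 128.339 μs.
Propagation delays (d/s per hop): 14146.3, 8095.24, 26425.1 μs; sum = 48666.7 μs.
End-to-end = 48800 μs.

48800 μs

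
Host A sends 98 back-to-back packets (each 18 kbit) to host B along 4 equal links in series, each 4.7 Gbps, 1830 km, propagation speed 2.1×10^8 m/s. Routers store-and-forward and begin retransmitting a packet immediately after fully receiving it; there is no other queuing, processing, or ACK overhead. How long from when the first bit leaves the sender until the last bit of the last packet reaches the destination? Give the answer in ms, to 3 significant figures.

35.2 ms

Per-hop transmission t_tx = L/R = 18000/4700000000 = 0.00382979 ms.
Per-hop propagation t_prop = 1830000/210000000 = 8.71429 ms.
Pipeline fill: first packet needs 4·t_tx to clear all hops; remaining 97 packets each add one t_tx.
Total = (4+98-1)·t_tx + 4·t_prop = 101·0.00382979 + 4·8.71429 = 35.2 ms.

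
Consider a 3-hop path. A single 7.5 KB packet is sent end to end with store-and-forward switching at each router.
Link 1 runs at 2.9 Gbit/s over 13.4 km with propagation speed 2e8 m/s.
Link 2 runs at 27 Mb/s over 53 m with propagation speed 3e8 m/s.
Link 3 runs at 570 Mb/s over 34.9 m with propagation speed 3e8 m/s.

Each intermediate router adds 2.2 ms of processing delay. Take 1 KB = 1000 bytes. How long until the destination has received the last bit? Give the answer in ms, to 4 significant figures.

L = 60000 bits.
Transmission delays (L/R per hop): 0.0206897, 2.22222, 0.105263 ms; sum = 2.34818 ms.
Propagation delays (d/s per hop): 0.067, 0.000176667, 0.000116333 ms; sum = 0.067293 ms.
Processing at 2 router(s): 2 × 2.2 ms = 4.4 ms.
End-to-end = 6.815 ms.

6.815 ms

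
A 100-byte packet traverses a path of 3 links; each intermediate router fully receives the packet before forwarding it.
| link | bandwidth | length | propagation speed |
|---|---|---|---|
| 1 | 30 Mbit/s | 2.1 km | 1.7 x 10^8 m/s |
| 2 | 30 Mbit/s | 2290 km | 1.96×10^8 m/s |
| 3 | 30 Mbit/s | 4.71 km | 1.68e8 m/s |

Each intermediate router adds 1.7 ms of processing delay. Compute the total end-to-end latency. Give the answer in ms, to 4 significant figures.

15.20 ms

L = 100 × 8 = 800 bits.
Transmission delay per hop = L/R = 800/30000000 = 0.0266667 ms; 3 hops → 0.08 ms.
Propagation delays (d/s per hop): 0.0123529, 11.6837, 0.0280357 ms; sum = 11.7241 ms.
Processing at 2 router(s): 2 × 1.7 ms = 3.4 ms.
End-to-end = 15.20 ms.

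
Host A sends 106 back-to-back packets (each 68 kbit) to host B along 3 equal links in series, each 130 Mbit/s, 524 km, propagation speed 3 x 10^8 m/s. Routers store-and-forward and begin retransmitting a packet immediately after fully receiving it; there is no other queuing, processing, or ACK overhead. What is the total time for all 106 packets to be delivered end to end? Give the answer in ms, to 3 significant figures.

61.7 ms

Per-hop transmission t_tx = L/R = 68000/130000000 = 0.523077 ms.
Per-hop propagation t_prop = 524000/300000000 = 1.74667 ms.
Pipeline fill: first packet needs 3·t_tx to clear all hops; remaining 105 packets each add one t_tx.
Total = (3+106-1)·t_tx + 3·t_prop = 108·0.523077 + 3·1.74667 = 61.7 ms.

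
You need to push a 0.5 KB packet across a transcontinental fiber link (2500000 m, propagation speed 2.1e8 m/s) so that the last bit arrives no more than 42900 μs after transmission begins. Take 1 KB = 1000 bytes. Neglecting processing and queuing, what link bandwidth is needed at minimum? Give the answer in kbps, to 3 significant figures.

129 kbps

L = 4000 bits.
Propagation delay = 2500000 / 210000000 = 11904.8 μs.
Transmission budget = 42900 − 11904.8 = 30995.2 μs.
R ≥ L / t_tx = 4000 bits / 0.0309952 s = 129 kbps.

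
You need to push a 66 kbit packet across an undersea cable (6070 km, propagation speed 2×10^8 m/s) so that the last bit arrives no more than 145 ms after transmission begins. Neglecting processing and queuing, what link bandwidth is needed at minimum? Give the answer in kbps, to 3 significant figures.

576 kbps

Propagation delay = 6070000 / 200000000 = 30.35 ms.
Transmission budget = 145 − 30.35 = 114.65 ms.
R ≥ L / t_tx = 66000 bits / 0.11465 s = 576 kbps.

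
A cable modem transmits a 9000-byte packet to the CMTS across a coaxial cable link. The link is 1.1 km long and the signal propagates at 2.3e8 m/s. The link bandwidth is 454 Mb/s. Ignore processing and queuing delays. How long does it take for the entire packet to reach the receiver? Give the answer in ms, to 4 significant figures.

0.1634 ms

L = 9000 × 8 = 72000 bits.
Transmission delay = L/R = 72000 / 454000000 = 0.15859 ms.
Propagation delay = d/s = 1100 m / 2.3e+08 m/s = 0.00478261 ms.
Total = 0.1634 ms.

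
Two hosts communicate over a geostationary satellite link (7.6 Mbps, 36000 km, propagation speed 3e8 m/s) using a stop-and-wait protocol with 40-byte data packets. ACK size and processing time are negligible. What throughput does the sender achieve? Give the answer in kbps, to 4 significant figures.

1.333 kbps

t_tx = L/R = 320/7600000 = 4.21053e-05 s.
t_prop = 36000000/300000000 = 0.12 s; RTT = 0.24 s.
Cycle = t_tx + RTT = 0.240042 s.
Throughput = L / cycle = 320 / 0.240042 = 1.333 kbps.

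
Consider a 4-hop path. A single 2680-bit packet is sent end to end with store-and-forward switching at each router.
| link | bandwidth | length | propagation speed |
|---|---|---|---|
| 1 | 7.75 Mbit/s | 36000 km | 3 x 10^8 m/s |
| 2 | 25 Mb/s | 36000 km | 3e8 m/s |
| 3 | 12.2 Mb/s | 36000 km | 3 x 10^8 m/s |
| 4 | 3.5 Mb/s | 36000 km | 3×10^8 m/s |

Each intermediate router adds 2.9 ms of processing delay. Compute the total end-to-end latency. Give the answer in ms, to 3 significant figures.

490 ms

Transmission delays (L/R per hop): 0.345806, 0.1072, 0.219672, 0.765714 ms; sum = 1.43839 ms.
Propagation delays (d/s per hop): 120, 120, 120, 120 ms; sum = 480 ms.
Processing at 3 router(s): 3 × 2.9 ms = 8.7 ms.
End-to-end = 490 ms.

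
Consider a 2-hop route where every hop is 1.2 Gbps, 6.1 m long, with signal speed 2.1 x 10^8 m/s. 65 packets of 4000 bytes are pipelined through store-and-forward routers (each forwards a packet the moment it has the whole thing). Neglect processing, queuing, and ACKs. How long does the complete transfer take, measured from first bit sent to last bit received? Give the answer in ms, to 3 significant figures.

1.76 ms

Per-hop transmission t_tx = L/R = 32000/1200000000 = 0.0266667 ms.
Per-hop propagation t_prop = 6.1/210000000 = 2.90476e-05 ms.
Pipeline fill: first packet needs 2·t_tx to clear all hops; remaining 64 packets each add one t_tx.
Total = (2+65-1)·t_tx + 2·t_prop = 66·0.0266667 + 2·2.90476e-05 = 1.76 ms.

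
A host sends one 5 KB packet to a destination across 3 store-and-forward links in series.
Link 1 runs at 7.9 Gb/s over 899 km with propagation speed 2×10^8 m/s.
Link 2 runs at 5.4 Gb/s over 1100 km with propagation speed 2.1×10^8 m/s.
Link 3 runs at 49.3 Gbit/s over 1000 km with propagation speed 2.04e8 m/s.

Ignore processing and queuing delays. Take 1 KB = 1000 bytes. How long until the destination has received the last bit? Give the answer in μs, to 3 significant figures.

L = 40000 bits.
Transmission delays (L/R per hop): 5.06329, 7.40741, 0.811359 μs; sum = 13.2821 μs.
Propagation delays (d/s per hop): 4495, 5238.1, 4901.96 μs; sum = 14635.1 μs.
End-to-end = 14600 μs.

14600 μs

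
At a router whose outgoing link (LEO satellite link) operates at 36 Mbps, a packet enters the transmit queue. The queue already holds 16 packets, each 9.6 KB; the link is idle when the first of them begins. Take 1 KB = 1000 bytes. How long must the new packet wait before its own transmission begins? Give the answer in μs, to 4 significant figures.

34130 μs

Each queued packet: L/R = 76800/36000000 = 2133.33 μs.
16 queued → 34133.3 μs.
Queuing delay = 34130 μs.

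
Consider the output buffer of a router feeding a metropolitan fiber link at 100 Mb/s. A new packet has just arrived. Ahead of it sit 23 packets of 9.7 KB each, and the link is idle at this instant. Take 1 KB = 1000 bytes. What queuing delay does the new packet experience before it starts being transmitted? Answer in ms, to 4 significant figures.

Each queued packet: L/R = 77600/100000000 = 0.776 ms.
23 queued → 17.848 ms.
Queuing delay = 17.85 ms.

17.85 ms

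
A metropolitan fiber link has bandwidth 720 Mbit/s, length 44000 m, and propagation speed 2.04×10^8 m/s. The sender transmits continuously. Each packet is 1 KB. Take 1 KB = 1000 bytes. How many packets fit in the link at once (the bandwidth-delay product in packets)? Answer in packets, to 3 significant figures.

Propagation delay = 44000 / 204000000 = 0.000215686 s.
BDP = R × t_prop = 720000000 × 0.000215686 = 155294 bits.
In packets of 8000 bits: 19.4 packets.

19.4 packets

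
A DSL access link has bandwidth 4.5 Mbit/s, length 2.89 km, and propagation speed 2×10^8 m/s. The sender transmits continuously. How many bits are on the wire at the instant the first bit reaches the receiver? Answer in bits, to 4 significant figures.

Propagation delay = 2890 / 200000000 = 1.445e-05 s.
BDP = R × t_prop = 4500000 × 1.445e-05 = 65.025 bits.

65.03 bits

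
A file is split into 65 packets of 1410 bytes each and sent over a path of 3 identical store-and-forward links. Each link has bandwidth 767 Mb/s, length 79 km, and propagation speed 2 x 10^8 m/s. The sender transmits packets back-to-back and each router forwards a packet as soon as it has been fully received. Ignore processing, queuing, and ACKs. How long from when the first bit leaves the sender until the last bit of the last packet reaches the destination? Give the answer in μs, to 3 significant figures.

Per-hop transmission t_tx = L/R = 11280/767000000 = 14.7066 μs.
Per-hop propagation t_prop = 79000/200000000 = 395 μs.
Pipeline fill: first packet needs 3·t_tx to clear all hops; remaining 64 packets each add one t_tx.
Total = (3+65-1)·t_tx + 3·t_prop = 67·14.7066 + 3·395 = 2170 μs.

2170 μs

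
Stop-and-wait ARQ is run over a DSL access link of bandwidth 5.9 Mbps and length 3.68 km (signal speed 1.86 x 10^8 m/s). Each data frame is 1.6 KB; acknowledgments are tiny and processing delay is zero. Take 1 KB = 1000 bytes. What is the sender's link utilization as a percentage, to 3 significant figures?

98.2 %

t_tx = L/R = 12800/5900000 = 0.00216949 s.
t_prop = 3680/186000000 = 1.97849e-05 s; RTT = 3.95699e-05 s.
Cycle = t_tx + RTT = 0.00220906 s.
Utilization = t_tx / cycle = 0.00216949/0.00220906 = 98.2 %.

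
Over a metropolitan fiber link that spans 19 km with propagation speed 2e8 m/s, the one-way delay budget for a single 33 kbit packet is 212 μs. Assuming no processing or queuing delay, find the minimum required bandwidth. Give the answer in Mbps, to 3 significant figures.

Propagation delay = 19000 / 200000000 = 95 μs.
Transmission budget = 212 − 95 = 117 μs.
R ≥ L / t_tx = 33000 bits / 0.000117 s = 282 Mbps.

282 Mbps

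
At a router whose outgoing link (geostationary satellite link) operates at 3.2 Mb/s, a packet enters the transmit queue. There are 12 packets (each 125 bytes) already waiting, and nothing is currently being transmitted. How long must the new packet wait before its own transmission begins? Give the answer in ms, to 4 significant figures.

Each queued packet: L/R = 1000/3200000 = 0.3125 ms.
12 queued → 3.75 ms.
Queuing delay = 3.750 ms.

3.750 ms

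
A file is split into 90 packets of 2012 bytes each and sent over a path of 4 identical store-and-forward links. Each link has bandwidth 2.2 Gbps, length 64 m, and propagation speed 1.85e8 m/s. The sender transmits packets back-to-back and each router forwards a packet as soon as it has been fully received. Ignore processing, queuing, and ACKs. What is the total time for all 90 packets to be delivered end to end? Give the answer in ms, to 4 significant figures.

0.6818 ms

Per-hop transmission t_tx = L/R = 16096/2200000000 = 0.00731636 ms.
Per-hop propagation t_prop = 64/185000000 = 0.000345946 ms.
Pipeline fill: first packet needs 4·t_tx to clear all hops; remaining 89 packets each add one t_tx.
Total = (4+90-1)·t_tx + 4·t_prop = 93·0.00731636 + 4·0.000345946 = 0.6818 ms.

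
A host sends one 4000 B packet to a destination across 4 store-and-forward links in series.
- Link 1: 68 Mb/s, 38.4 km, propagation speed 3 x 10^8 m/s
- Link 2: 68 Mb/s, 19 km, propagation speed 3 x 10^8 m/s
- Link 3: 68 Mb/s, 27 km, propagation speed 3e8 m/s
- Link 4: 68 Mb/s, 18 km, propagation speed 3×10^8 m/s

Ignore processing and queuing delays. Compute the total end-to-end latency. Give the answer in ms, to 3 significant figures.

2.22 ms

L = 4000 × 8 = 32000 bits.
Transmission delay per hop = L/R = 32000/68000000 = 0.470588 ms; 4 hops → 1.88235 ms.
Propagation delays (d/s per hop): 0.128, 0.0633333, 0.09, 0.06 ms; sum = 0.341333 ms.
End-to-end = 2.22 ms.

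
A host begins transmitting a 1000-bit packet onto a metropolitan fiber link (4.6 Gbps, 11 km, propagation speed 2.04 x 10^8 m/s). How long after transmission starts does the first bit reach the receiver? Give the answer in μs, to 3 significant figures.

53.9 μs

First bit experiences only propagation delay: d/s = 11000/204000000 = 53.9 μs.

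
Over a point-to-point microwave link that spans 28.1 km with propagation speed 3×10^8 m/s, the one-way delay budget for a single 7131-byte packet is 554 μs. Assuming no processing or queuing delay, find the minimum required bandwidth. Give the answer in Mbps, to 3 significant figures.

L = 57048 bits.
Propagation delay = 28100 / 300000000 = 93.6667 μs.
Transmission budget = 554 − 93.6667 = 460.333 μs.
R ≥ L / t_tx = 57048 bits / 0.000460333 s = 124 Mbps.

124 Mbps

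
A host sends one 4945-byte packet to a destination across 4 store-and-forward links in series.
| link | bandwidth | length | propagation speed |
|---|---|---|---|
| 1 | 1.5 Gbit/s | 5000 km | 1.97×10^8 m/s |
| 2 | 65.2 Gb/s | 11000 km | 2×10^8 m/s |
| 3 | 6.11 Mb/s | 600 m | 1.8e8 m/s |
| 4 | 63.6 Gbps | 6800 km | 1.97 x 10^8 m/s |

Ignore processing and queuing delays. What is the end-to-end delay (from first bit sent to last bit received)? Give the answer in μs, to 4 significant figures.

L = 4945 × 8 = 39560 bits.
Transmission delays (L/R per hop): 26.3733, 0.606748, 6474.63, 0.622013 μs; sum = 6502.23 μs.
Propagation delays (d/s per hop): 25380.7, 55000, 3.33333, 34517.8 μs; sum = 114902 μs.
End-to-end = 121400 μs.

121400 μs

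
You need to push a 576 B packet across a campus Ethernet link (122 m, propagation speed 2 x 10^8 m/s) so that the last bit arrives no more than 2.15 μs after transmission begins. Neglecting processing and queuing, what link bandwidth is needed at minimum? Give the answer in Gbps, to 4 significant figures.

L = 4608 bits.
Propagation delay = 122 / 200000000 = 0.61 μs.
Transmission budget = 2.15 − 0.61 = 1.54 μs.
R ≥ L / t_tx = 4608 bits / 1.54e-06 s = 2.992 Gbps.

2.992 Gbps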